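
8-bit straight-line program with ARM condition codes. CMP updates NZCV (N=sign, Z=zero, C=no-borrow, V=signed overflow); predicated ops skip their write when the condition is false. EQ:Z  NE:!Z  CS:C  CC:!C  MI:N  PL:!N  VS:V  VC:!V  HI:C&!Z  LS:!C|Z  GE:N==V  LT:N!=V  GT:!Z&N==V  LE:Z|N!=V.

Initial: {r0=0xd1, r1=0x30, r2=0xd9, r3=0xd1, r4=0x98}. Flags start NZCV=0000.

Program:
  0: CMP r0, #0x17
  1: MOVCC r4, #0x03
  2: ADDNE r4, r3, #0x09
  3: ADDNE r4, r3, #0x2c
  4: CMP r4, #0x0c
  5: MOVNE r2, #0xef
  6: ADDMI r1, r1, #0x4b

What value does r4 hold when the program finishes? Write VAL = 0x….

VAL = 0xfd

[0] flags=1010 → (cmp)
[1] flags=1010 CC?F → skip
[2] flags=1010 NE?T → r4=0xda
[3] flags=1010 NE?T → r4=0xfd
[4] flags=1010 → (cmp)
[5] flags=1010 NE?T → r2=0xef
[6] flags=1010 MI?T → r1=0x7b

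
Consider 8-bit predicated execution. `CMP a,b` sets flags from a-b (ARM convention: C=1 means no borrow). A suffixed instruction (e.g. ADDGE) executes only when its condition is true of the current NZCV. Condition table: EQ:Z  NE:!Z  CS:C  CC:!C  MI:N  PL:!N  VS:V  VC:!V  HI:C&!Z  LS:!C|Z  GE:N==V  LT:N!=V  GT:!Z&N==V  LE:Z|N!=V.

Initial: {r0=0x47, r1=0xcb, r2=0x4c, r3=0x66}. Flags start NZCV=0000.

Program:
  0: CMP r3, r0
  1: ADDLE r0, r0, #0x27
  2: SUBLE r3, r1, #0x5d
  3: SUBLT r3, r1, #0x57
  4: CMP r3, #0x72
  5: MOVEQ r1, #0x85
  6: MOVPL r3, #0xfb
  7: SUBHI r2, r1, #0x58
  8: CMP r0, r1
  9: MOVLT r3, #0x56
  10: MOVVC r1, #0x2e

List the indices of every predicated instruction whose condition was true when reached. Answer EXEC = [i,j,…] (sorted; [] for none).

EXEC = [10]

0: ✓ CMP  NZCV=0010
1: · ADDLE
2: · SUBLE
3: · SUBLT
4: ✓ CMP  NZCV=1000
5: · MOVEQ
6: · MOVPL
7: · SUBHI
8: ✓ CMP  NZCV=0000
9: · MOVLT
10: ✓ MOVVC  r1←0x2e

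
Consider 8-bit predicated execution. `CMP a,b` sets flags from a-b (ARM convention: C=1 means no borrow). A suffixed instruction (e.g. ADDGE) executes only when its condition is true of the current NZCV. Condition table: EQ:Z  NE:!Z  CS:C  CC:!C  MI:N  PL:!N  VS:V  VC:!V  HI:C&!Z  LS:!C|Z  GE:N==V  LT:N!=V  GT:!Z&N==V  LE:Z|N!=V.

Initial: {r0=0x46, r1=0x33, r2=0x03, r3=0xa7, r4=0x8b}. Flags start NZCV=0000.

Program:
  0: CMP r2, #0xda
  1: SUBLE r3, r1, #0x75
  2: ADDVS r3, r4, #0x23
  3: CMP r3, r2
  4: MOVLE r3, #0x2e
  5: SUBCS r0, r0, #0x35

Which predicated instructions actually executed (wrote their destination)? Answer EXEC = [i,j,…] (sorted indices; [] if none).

EXEC = [4,5]

[0] flags=0000 → (cmp)
[1] flags=0000 LE?F → skip
[2] flags=0000 VS?F → skip
[3] flags=1010 → (cmp)
[4] flags=1010 LE?T → r3=0x2e
[5] flags=1010 CS?T → r0=0x11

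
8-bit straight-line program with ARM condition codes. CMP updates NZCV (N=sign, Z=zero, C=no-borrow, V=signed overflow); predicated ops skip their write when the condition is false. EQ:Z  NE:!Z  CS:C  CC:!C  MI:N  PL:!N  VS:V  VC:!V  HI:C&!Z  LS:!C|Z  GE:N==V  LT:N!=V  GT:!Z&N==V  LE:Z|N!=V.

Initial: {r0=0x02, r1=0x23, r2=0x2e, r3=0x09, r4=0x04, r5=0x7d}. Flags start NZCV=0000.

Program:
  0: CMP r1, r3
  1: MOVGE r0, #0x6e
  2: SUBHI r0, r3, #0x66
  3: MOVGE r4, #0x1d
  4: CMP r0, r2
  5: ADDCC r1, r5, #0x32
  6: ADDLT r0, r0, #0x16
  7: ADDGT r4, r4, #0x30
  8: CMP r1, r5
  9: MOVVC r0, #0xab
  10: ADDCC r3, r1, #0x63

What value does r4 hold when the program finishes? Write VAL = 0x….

VAL = 0x1d

[0] flags=0010 → (cmp)
[1] flags=0010 GE?T → r0=0x6e
[2] flags=0010 HI?T → r0=0xa3
[3] flags=0010 GE?T → r4=0x1d
[4] flags=0011 → (cmp)
[5] flags=0011 CC?F → skip
[6] flags=0011 LT?T → r0=0xb9
[7] flags=0011 GT?F → skip
[8] flags=1000 → (cmp)
[9] flags=1000 VC?T → r0=0xab
[10] flags=1000 CC?T → r3=0x86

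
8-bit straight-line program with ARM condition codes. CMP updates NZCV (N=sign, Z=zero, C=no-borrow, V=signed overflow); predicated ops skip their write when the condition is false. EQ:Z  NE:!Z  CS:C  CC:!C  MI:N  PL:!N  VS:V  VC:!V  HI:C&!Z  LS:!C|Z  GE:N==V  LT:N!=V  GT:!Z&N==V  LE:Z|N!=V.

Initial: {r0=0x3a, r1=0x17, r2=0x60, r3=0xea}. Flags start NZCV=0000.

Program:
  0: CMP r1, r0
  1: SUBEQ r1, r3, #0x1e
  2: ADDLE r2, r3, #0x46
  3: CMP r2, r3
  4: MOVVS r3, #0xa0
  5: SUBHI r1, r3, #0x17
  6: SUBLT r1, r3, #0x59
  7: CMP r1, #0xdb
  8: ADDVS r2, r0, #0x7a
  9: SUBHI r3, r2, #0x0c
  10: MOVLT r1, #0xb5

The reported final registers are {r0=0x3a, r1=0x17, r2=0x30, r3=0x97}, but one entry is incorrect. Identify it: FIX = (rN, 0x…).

0: ✓ CMP  NZCV=1000
1: · SUBEQ
2: ✓ ADDLE  r2←0x30
3: ✓ CMP  NZCV=0000
4: · MOVVS
5: · SUBHI
6: · SUBLT
7: ✓ CMP  NZCV=0000
8: · ADDVS
9: · SUBHI
10: · MOVLT

FIX = (r3, 0xea)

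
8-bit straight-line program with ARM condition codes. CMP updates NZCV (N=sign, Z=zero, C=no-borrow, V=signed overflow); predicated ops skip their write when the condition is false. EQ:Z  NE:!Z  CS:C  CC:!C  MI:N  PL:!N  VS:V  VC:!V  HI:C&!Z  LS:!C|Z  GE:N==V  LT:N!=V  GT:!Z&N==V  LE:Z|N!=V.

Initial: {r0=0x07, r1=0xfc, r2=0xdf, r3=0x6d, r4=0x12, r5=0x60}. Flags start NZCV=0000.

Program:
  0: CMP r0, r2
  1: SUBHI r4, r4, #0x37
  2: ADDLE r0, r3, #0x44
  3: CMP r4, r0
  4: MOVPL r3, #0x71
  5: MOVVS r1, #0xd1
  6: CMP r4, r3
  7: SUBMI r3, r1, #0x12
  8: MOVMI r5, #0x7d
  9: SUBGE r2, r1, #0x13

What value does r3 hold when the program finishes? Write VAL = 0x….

VAL = 0xea

0: ✓ CMP  NZCV=0000
1: · SUBHI
2: · ADDLE
3: ✓ CMP  NZCV=0010
4: ✓ MOVPL  r3←0x71
5: · MOVVS
6: ✓ CMP  NZCV=1000
7: ✓ SUBMI  r3←0xea
8: ✓ MOVMI  r5←0x7d
9: · SUBGE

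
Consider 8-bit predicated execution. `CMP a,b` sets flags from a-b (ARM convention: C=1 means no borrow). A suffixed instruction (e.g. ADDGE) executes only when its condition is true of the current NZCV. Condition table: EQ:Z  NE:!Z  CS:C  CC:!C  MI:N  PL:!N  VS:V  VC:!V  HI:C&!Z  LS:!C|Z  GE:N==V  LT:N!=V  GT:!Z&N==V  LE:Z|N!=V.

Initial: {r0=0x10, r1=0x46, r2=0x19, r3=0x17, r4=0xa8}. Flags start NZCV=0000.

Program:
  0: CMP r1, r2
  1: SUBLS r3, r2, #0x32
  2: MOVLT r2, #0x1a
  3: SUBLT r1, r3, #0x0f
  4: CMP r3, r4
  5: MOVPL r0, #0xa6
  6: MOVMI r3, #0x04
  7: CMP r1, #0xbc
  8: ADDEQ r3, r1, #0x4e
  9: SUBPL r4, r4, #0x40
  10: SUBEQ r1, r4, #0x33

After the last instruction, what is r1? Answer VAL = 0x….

0: ✓ CMP  NZCV=0010
1: · SUBLS
2: · MOVLT
3: · SUBLT
4: ✓ CMP  NZCV=0000
5: ✓ MOVPL  r0←0xa6
6: · MOVMI
7: ✓ CMP  NZCV=1001
8: · ADDEQ
9: · SUBPL
10: · SUBEQ

VAL = 0x46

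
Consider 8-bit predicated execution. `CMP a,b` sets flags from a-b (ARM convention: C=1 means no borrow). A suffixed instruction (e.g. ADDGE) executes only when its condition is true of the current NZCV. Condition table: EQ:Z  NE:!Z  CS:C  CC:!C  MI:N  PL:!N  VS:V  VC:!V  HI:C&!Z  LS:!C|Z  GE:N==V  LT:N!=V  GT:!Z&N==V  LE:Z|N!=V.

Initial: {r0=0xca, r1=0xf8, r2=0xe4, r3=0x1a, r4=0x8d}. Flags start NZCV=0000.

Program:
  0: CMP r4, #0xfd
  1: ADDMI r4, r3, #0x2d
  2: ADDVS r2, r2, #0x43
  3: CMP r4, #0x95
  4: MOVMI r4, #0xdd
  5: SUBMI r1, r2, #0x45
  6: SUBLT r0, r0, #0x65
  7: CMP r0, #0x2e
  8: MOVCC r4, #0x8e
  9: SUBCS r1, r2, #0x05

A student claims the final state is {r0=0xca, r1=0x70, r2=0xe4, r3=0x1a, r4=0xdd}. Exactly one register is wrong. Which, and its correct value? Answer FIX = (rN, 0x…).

0: ✓ CMP  NZCV=1000
1: ✓ ADDMI  r4←0x47
2: · ADDVS
3: ✓ CMP  NZCV=1001
4: ✓ MOVMI  r4←0xdd
5: ✓ SUBMI  r1←0x9f
6: · SUBLT
7: ✓ CMP  NZCV=1010
8: · MOVCC
9: ✓ SUBCS  r1←0xdf

FIX = (r1, 0xdf)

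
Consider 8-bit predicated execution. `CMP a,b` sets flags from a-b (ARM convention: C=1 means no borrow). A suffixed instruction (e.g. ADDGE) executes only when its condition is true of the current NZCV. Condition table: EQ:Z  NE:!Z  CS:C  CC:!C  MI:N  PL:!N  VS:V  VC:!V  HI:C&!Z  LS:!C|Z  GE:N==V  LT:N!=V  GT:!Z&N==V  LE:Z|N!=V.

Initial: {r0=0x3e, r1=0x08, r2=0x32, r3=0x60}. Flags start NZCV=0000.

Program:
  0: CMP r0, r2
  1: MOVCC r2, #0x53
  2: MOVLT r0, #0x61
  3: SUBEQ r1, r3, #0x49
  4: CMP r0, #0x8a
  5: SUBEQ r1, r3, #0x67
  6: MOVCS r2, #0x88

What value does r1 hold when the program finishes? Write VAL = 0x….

VAL = 0x08

0: ✓ CMP  NZCV=0010
1: · MOVCC
2: · MOVLT
3: · SUBEQ
4: ✓ CMP  NZCV=1001
5: · SUBEQ
6: · MOVCS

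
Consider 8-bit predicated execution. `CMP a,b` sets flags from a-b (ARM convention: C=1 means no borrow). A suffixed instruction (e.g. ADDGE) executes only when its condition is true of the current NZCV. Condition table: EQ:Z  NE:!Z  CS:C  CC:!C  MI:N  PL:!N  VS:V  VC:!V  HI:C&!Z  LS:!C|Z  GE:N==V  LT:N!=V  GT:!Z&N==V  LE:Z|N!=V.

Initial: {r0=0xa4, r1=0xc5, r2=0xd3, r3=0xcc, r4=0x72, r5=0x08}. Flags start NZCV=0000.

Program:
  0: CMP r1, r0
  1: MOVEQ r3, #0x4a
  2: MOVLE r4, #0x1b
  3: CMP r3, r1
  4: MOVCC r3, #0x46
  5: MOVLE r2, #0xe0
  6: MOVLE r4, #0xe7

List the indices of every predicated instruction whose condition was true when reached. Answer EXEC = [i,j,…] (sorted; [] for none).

EXEC = []

0: ✓ CMP  NZCV=0010
1: · MOVEQ
2: · MOVLE
3: ✓ CMP  NZCV=0010
4: · MOVCC
5: · MOVLE
6: · MOVLE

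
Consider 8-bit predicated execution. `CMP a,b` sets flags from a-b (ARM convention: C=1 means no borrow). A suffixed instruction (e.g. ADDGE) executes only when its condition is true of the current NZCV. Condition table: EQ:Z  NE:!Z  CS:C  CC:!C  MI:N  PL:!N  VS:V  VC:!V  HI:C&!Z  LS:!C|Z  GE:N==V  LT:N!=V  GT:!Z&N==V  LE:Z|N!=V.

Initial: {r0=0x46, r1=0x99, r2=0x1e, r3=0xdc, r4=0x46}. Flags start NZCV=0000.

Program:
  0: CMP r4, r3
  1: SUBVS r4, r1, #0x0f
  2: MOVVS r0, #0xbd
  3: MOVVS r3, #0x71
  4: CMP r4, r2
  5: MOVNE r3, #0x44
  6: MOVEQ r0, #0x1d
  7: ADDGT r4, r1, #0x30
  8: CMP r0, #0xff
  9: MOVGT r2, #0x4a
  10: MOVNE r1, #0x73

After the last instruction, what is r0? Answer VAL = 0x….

[0] flags=0000 → (cmp)
[1] flags=0000 VS?F → skip
[2] flags=0000 VS?F → skip
[3] flags=0000 VS?F → skip
[4] flags=0010 → (cmp)
[5] flags=0010 NE?T → r3=0x44
[6] flags=0010 EQ?F → skip
[7] flags=0010 GT?T → r4=0xc9
[8] flags=0000 → (cmp)
[9] flags=0000 GT?T → r2=0x4a
[10] flags=0000 NE?T → r1=0x73

VAL = 0x46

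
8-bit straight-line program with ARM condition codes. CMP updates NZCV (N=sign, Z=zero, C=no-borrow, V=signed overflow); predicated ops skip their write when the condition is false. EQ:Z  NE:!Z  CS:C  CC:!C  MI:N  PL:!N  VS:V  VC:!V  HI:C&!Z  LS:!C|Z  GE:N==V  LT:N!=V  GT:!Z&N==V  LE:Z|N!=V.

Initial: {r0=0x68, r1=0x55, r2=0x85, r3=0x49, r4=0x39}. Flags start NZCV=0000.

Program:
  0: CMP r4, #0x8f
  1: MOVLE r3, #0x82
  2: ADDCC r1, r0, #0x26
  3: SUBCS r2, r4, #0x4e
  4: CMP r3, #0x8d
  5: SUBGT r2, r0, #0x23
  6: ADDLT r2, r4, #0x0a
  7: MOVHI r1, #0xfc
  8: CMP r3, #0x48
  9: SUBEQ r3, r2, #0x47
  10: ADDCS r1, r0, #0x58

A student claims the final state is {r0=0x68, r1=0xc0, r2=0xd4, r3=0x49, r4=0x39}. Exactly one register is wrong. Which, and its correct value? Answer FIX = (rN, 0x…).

0: ✓ CMP  NZCV=1001
1: · MOVLE
2: ✓ ADDCC  r1←0x8e
3: · SUBCS
4: ✓ CMP  NZCV=1001
5: ✓ SUBGT  r2←0x45
6: · ADDLT
7: · MOVHI
8: ✓ CMP  NZCV=0010
9: · SUBEQ
10: ✓ ADDCS  r1←0xc0

FIX = (r2, 0x45)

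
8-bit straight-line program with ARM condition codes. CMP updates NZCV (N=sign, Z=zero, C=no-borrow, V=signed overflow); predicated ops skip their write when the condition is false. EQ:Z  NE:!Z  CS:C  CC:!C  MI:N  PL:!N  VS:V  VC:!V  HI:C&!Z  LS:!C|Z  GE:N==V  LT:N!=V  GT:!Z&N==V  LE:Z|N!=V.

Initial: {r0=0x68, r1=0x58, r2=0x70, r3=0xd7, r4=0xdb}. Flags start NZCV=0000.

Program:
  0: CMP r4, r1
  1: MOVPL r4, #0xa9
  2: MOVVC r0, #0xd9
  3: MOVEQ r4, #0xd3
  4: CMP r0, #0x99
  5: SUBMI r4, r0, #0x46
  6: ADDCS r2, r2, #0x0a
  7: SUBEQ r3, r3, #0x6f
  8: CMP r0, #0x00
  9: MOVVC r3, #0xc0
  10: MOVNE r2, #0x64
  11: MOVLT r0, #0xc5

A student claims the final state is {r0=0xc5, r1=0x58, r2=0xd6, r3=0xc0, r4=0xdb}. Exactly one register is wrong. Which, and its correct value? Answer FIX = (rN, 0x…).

FIX = (r2, 0x64)

0: ✓ CMP  NZCV=1010
1: · MOVPL
2: ✓ MOVVC  r0←0xd9
3: · MOVEQ
4: ✓ CMP  NZCV=0010
5: · SUBMI
6: ✓ ADDCS  r2←0x7a
7: · SUBEQ
8: ✓ CMP  NZCV=1010
9: ✓ MOVVC  r3←0xc0
10: ✓ MOVNE  r2←0x64
11: ✓ MOVLT  r0←0xc5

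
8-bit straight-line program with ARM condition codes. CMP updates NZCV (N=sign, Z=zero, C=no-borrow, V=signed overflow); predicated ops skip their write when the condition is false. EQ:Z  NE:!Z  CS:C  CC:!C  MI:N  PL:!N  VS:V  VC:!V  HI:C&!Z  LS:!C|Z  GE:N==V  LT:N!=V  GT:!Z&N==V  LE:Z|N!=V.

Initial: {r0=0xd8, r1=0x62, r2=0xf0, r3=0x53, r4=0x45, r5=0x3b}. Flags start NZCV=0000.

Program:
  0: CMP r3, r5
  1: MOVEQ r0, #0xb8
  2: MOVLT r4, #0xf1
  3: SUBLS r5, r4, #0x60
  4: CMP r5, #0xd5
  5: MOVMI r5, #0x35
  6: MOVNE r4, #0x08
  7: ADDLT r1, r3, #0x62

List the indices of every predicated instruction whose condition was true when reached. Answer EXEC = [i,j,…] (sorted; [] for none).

EXEC = [6]

0: ✓ CMP  NZCV=0010
1: · MOVEQ
2: · MOVLT
3: · SUBLS
4: ✓ CMP  NZCV=0000
5: · MOVMI
6: ✓ MOVNE  r4←0x08
7: · ADDLT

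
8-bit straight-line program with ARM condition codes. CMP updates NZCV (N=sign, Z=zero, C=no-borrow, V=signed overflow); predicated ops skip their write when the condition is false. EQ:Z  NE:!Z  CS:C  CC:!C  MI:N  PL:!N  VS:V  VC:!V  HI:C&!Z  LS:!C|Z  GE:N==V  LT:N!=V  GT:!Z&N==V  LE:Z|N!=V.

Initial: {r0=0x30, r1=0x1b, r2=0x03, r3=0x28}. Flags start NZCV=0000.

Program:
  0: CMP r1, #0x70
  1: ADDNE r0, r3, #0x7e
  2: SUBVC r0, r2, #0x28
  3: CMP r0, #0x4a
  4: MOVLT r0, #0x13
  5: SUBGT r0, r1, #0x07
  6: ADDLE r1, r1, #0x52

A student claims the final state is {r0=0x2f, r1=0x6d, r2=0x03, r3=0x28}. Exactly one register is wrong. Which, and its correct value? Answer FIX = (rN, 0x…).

0: ✓ CMP  NZCV=1000
1: ✓ ADDNE  r0←0xa6
2: ✓ SUBVC  r0←0xdb
3: ✓ CMP  NZCV=1010
4: ✓ MOVLT  r0←0x13
5: · SUBGT
6: ✓ ADDLE  r1←0x6d

FIX = (r0, 0x13)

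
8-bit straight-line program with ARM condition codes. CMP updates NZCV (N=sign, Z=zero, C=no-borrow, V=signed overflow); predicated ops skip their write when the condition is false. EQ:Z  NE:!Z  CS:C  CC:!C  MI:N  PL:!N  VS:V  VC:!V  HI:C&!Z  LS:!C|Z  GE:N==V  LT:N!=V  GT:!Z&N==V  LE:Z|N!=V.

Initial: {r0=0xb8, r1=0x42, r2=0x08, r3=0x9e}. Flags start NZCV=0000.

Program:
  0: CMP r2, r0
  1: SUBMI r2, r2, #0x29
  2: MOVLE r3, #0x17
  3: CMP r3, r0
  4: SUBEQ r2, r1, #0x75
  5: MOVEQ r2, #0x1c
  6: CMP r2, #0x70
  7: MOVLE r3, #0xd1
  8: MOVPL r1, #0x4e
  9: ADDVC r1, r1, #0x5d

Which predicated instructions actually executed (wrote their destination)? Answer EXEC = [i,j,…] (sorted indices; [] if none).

EXEC = [7,9]

[0] flags=0000 → (cmp)
[1] flags=0000 MI?F → skip
[2] flags=0000 LE?F → skip
[3] flags=1000 → (cmp)
[4] flags=1000 EQ?F → skip
[5] flags=1000 EQ?F → skip
[6] flags=1000 → (cmp)
[7] flags=1000 LE?T → r3=0xd1
[8] flags=1000 PL?F → skip
[9] flags=1000 VC?T → r1=0x9f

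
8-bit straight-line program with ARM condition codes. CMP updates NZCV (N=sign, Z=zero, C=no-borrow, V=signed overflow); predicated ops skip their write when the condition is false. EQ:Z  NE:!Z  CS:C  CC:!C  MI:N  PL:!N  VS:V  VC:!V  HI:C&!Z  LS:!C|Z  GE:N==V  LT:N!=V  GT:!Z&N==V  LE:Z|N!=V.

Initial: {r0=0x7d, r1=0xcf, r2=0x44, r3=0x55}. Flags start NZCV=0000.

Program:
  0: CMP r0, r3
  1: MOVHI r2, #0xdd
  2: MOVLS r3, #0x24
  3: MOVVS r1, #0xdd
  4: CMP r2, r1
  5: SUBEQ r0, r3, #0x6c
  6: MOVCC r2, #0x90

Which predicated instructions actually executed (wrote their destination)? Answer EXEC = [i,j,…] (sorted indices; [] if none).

0: ✓ CMP  NZCV=0010
1: ✓ MOVHI  r2←0xdd
2: · MOVLS
3: · MOVVS
4: ✓ CMP  NZCV=0010
5: · SUBEQ
6: · MOVCC

EXEC = [1]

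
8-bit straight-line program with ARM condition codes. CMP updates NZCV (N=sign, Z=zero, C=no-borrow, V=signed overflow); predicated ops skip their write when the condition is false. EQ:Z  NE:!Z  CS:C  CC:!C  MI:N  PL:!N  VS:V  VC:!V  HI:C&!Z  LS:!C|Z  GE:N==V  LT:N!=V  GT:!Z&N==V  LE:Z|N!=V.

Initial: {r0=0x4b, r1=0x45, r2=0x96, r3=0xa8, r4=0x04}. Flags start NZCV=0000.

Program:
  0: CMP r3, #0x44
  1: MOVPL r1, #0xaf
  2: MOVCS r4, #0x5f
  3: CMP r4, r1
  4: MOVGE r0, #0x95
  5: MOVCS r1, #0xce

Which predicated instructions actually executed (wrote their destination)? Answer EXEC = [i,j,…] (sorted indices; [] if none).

EXEC = [1,2,4]

0: ✓ CMP  NZCV=0011
1: ✓ MOVPL  r1←0xaf
2: ✓ MOVCS  r4←0x5f
3: ✓ CMP  NZCV=1001
4: ✓ MOVGE  r0←0x95
5: · MOVCS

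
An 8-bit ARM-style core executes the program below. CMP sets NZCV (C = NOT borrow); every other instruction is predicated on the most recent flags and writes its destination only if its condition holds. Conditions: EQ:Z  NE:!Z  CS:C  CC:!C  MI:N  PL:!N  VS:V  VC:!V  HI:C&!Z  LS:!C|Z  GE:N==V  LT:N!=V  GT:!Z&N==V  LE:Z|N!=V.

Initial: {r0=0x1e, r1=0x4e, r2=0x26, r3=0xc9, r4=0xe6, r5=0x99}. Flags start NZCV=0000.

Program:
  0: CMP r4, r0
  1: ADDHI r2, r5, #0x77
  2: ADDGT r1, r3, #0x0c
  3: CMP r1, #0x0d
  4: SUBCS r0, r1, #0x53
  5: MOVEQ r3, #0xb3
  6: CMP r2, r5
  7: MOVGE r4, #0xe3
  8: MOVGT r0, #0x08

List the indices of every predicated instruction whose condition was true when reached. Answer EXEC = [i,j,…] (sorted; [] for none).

[0] flags=1010 → (cmp)
[1] flags=1010 HI?T → r2=0x10
[2] flags=1010 GT?F → skip
[3] flags=0010 → (cmp)
[4] flags=0010 CS?T → r0=0xfb
[5] flags=0010 EQ?F → skip
[6] flags=0000 → (cmp)
[7] flags=0000 GE?T → r4=0xe3
[8] flags=0000 GT?T → r0=0x08

EXEC = [1,4,7,8]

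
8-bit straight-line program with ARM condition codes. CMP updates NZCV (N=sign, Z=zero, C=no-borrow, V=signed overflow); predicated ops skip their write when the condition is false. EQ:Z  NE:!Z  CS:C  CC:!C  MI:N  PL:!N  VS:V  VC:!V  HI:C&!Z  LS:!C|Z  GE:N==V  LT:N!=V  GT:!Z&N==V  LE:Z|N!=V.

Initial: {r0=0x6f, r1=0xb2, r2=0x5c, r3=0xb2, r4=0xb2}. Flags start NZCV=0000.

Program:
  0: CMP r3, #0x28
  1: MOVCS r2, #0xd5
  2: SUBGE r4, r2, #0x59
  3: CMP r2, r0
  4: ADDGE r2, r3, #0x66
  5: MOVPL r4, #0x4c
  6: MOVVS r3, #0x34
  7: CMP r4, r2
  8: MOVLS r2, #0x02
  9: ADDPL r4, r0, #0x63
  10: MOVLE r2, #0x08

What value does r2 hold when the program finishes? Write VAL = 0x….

[0] flags=1010 → (cmp)
[1] flags=1010 CS?T → r2=0xd5
[2] flags=1010 GE?F → skip
[3] flags=0011 → (cmp)
[4] flags=0011 GE?F → skip
[5] flags=0011 PL?T → r4=0x4c
[6] flags=0011 VS?T → r3=0x34
[7] flags=0000 → (cmp)
[8] flags=0000 LS?T → r2=0x02
[9] flags=0000 PL?T → r4=0xd2
[10] flags=0000 LE?F → skip

VAL = 0x02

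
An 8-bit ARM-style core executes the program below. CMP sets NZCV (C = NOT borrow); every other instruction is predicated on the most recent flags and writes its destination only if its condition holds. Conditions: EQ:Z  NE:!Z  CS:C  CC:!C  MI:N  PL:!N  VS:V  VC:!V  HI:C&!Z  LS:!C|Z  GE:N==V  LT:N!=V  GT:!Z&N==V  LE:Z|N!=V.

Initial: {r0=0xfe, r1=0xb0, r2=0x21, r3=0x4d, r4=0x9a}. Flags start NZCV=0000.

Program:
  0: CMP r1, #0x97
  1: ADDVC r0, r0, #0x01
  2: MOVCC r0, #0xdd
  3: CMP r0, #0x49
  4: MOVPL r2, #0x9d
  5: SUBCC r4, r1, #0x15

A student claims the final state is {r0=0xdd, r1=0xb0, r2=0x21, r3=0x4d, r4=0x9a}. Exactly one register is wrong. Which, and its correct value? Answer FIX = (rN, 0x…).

FIX = (r0, 0xff)

[0] flags=0010 → (cmp)
[1] flags=0010 VC?T → r0=0xff
[2] flags=0010 CC?F → skip
[3] flags=1010 → (cmp)
[4] flags=1010 PL?F → skip
[5] flags=1010 CC?F → skip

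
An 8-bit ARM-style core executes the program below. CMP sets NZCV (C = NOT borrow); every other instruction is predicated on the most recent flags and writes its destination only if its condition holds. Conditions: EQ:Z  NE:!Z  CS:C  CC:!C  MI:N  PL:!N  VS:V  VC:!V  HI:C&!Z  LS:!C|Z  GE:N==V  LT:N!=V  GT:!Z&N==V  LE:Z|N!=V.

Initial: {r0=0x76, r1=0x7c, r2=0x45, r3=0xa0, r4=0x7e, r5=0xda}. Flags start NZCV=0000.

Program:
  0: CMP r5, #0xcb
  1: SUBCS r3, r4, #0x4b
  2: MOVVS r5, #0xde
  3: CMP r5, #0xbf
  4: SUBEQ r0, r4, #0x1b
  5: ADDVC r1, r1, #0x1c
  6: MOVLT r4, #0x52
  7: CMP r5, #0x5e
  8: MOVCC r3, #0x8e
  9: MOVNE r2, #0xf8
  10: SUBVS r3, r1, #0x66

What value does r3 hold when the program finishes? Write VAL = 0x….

0: ✓ CMP  NZCV=0010
1: ✓ SUBCS  r3←0x33
2: · MOVVS
3: ✓ CMP  NZCV=0010
4: · SUBEQ
5: ✓ ADDVC  r1←0x98
6: · MOVLT
7: ✓ CMP  NZCV=0011
8: · MOVCC
9: ✓ MOVNE  r2←0xf8
10: ✓ SUBVS  r3←0x32

VAL = 0x32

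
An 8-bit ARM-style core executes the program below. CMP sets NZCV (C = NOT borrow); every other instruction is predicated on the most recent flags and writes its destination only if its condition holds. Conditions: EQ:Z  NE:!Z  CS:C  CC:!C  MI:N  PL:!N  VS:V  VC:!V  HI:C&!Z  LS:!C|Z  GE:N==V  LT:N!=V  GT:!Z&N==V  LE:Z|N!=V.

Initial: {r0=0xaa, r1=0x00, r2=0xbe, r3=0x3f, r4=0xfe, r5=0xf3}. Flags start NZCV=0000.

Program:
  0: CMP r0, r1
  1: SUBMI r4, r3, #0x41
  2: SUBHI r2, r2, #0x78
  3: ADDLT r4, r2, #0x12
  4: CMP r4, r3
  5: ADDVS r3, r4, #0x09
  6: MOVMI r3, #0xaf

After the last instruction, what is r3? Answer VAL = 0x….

0: ✓ CMP  NZCV=1010
1: ✓ SUBMI  r4←0xfe
2: ✓ SUBHI  r2←0x46
3: ✓ ADDLT  r4←0x58
4: ✓ CMP  NZCV=0010
5: · ADDVS
6: · MOVMI

VAL = 0x3f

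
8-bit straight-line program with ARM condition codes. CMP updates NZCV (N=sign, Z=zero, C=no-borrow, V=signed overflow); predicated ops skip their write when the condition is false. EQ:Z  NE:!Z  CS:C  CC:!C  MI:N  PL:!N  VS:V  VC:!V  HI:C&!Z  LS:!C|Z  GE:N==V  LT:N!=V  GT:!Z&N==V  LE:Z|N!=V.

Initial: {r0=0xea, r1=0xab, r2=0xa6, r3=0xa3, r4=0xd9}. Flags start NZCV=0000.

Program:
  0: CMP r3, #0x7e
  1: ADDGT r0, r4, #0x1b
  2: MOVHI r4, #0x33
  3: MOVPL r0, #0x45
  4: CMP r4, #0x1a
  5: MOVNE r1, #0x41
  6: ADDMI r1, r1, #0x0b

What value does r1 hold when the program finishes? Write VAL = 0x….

[0] flags=0011 → (cmp)
[1] flags=0011 GT?F → skip
[2] flags=0011 HI?T → r4=0x33
[3] flags=0011 PL?T → r0=0x45
[4] flags=0010 → (cmp)
[5] flags=0010 NE?T → r1=0x41
[6] flags=0010 MI?F → skip

VAL = 0x41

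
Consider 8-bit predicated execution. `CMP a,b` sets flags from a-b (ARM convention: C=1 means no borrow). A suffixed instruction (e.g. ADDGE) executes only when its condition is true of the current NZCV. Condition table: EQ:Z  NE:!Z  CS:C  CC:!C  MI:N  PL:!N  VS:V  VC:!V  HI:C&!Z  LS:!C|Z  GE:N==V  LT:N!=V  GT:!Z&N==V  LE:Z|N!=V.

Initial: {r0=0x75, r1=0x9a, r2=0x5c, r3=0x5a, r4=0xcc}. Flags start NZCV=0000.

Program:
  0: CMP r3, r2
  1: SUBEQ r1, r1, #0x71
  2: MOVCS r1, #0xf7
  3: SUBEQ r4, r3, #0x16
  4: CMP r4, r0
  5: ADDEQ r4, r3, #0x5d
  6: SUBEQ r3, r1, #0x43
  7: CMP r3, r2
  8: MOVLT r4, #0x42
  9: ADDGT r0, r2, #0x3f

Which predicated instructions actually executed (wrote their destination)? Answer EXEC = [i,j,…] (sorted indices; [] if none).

EXEC = [8]

[0] flags=1000 → (cmp)
[1] flags=1000 EQ?F → skip
[2] flags=1000 CS?F → skip
[3] flags=1000 EQ?F → skip
[4] flags=0011 → (cmp)
[5] flags=0011 EQ?F → skip
[6] flags=0011 EQ?F → skip
[7] flags=1000 → (cmp)
[8] flags=1000 LT?T → r4=0x42
[9] flags=1000 GT?F → skip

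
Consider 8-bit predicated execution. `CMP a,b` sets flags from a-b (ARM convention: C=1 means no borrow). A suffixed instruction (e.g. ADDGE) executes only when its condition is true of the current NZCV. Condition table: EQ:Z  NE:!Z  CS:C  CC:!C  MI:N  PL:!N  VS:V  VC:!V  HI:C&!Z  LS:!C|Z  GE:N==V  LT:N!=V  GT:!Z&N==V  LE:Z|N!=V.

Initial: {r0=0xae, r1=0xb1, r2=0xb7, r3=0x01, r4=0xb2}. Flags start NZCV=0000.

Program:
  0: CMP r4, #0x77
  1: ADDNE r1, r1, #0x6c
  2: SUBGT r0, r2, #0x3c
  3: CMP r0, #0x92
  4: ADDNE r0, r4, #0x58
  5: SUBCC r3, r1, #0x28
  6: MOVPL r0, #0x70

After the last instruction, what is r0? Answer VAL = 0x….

[0] flags=0011 → (cmp)
[1] flags=0011 NE?T → r1=0x1d
[2] flags=0011 GT?F → skip
[3] flags=0010 → (cmp)
[4] flags=0010 NE?T → r0=0x0a
[5] flags=0010 CC?F → skip
[6] flags=0010 PL?T → r0=0x70

VAL = 0x70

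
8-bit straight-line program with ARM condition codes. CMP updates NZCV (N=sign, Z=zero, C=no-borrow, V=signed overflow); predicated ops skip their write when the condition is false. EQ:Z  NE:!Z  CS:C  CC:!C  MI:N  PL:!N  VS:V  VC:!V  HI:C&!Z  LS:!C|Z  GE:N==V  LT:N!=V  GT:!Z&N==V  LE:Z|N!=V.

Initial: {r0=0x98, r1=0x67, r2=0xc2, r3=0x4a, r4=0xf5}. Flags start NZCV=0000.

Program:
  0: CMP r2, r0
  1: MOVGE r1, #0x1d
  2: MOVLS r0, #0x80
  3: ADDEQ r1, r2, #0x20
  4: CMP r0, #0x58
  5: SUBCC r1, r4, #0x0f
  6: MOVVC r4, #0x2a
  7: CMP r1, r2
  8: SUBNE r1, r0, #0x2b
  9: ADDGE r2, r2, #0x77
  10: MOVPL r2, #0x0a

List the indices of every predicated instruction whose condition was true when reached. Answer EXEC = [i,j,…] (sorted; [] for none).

EXEC = [1,8,9,10]

[0] flags=0010 → (cmp)
[1] flags=0010 GE?T → r1=0x1d
[2] flags=0010 LS?F → skip
[3] flags=0010 EQ?F → skip
[4] flags=0011 → (cmp)
[5] flags=0011 CC?F → skip
[6] flags=0011 VC?F → skip
[7] flags=0000 → (cmp)
[8] flags=0000 NE?T → r1=0x6d
[9] flags=0000 GE?T → r2=0x39
[10] flags=0000 PL?T → r2=0x0a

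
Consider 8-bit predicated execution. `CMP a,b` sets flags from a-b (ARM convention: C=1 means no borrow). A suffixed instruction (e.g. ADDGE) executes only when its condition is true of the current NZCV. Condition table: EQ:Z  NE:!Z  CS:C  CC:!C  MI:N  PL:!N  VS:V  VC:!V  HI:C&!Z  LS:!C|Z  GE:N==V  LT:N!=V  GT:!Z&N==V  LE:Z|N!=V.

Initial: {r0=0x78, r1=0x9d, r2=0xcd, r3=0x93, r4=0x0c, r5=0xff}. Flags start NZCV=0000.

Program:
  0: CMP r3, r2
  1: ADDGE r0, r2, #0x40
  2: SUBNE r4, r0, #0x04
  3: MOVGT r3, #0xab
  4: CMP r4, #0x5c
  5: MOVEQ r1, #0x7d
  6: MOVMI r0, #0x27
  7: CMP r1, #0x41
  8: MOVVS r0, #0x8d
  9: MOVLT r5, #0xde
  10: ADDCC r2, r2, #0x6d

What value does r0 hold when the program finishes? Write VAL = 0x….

0: ✓ CMP  NZCV=1000
1: · ADDGE
2: ✓ SUBNE  r4←0x74
3: · MOVGT
4: ✓ CMP  NZCV=0010
5: · MOVEQ
6: · MOVMI
7: ✓ CMP  NZCV=0011
8: ✓ MOVVS  r0←0x8d
9: ✓ MOVLT  r5←0xde
10: · ADDCC

VAL = 0x8d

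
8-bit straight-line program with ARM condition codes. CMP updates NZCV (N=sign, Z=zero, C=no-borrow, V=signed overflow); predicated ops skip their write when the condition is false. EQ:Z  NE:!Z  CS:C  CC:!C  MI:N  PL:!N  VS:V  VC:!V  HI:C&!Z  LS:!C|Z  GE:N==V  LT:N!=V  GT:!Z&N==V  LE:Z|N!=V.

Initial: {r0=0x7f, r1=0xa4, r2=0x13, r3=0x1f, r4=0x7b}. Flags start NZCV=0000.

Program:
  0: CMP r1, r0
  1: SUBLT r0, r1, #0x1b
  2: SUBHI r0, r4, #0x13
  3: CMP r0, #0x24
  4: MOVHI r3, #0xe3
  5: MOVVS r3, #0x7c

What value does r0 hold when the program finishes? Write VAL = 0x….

VAL = 0x68

0: ✓ CMP  NZCV=0011
1: ✓ SUBLT  r0←0x89
2: ✓ SUBHI  r0←0x68
3: ✓ CMP  NZCV=0010
4: ✓ MOVHI  r3←0xe3
5: · MOVVS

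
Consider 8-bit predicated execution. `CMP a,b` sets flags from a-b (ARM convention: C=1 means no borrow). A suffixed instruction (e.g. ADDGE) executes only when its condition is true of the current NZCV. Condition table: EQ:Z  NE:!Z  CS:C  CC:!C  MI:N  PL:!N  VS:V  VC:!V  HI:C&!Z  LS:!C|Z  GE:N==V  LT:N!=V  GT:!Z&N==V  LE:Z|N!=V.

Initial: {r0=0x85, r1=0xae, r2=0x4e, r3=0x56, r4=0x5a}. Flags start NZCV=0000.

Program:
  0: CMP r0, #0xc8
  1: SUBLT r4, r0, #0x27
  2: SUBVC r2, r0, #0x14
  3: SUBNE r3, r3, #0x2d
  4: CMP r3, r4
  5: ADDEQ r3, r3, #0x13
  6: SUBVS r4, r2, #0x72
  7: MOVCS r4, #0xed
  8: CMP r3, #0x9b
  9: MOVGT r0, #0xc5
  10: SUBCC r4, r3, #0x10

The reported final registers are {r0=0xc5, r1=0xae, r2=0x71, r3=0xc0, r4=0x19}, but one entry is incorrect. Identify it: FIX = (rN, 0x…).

[0] flags=1000 → (cmp)
[1] flags=1000 LT?T → r4=0x5e
[2] flags=1000 VC?T → r2=0x71
[3] flags=1000 NE?T → r3=0x29
[4] flags=1000 → (cmp)
[5] flags=1000 EQ?F → skip
[6] flags=1000 VS?F → skip
[7] flags=1000 CS?F → skip
[8] flags=1001 → (cmp)
[9] flags=1001 GT?T → r0=0xc5
[10] flags=1001 CC?T → r4=0x19

FIX = (r3, 0x29)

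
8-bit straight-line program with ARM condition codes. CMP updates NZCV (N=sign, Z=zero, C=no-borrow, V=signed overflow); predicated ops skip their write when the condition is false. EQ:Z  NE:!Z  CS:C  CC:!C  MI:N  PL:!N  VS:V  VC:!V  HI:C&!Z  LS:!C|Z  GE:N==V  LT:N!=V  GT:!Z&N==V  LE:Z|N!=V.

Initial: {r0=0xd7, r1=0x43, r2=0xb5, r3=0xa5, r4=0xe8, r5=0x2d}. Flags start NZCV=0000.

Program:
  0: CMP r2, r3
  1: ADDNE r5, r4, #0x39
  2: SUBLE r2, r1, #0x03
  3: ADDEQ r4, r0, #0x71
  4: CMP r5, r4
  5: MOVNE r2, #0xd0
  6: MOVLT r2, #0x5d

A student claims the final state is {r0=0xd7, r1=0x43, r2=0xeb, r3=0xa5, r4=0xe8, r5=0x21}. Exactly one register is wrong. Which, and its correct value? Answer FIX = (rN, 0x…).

0: ✓ CMP  NZCV=0010
1: ✓ ADDNE  r5←0x21
2: · SUBLE
3: · ADDEQ
4: ✓ CMP  NZCV=0000
5: ✓ MOVNE  r2←0xd0
6: · MOVLT

FIX = (r2, 0xd0)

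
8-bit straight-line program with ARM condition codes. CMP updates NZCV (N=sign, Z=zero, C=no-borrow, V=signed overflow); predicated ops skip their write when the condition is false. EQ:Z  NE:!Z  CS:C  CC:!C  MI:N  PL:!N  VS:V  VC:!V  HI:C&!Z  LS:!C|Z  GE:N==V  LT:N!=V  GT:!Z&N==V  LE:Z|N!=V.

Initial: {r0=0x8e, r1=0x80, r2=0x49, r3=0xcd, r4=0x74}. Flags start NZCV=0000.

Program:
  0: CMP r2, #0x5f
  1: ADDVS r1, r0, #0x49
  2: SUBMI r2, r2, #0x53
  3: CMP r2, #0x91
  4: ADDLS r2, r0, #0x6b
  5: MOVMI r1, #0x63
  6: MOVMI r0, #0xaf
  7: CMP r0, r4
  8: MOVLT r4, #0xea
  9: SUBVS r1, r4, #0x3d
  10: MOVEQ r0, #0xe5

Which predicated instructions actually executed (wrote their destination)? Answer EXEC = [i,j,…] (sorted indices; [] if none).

0: ✓ CMP  NZCV=1000
1: · ADDVS
2: ✓ SUBMI  r2←0xf6
3: ✓ CMP  NZCV=0010
4: · ADDLS
5: · MOVMI
6: · MOVMI
7: ✓ CMP  NZCV=0011
8: ✓ MOVLT  r4←0xea
9: ✓ SUBVS  r1←0xad
10: · MOVEQ

EXEC = [2,8,9]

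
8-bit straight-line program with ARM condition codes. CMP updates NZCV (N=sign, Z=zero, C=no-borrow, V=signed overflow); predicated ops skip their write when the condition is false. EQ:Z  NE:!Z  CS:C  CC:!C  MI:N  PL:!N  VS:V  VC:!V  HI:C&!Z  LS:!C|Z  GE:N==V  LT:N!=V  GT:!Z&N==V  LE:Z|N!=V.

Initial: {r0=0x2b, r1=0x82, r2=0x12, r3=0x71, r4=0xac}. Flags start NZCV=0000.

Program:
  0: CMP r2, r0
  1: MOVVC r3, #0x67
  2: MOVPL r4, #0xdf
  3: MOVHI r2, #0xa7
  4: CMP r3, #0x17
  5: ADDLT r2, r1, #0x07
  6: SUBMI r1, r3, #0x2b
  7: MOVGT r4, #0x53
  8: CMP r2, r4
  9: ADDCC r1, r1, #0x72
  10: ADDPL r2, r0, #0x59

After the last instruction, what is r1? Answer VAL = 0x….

VAL = 0xf4

[0] flags=1000 → (cmp)
[1] flags=1000 VC?T → r3=0x67
[2] flags=1000 PL?F → skip
[3] flags=1000 HI?F → skip
[4] flags=0010 → (cmp)
[5] flags=0010 LT?F → skip
[6] flags=0010 MI?F → skip
[7] flags=0010 GT?T → r4=0x53
[8] flags=1000 → (cmp)
[9] flags=1000 CC?T → r1=0xf4
[10] flags=1000 PL?F → skip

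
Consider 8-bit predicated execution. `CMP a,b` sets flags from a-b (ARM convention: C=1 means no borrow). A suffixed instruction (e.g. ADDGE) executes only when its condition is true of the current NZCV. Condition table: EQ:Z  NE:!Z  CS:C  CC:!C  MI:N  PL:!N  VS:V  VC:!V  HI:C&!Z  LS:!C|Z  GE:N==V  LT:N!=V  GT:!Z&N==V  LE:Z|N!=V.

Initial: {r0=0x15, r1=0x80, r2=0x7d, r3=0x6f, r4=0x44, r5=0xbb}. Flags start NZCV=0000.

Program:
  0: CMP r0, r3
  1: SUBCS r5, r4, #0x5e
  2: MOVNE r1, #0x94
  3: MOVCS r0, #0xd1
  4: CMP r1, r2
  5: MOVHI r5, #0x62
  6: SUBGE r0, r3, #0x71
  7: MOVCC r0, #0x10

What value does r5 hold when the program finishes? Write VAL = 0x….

[0] flags=1000 → (cmp)
[1] flags=1000 CS?F → skip
[2] flags=1000 NE?T → r1=0x94
[3] flags=1000 CS?F → skip
[4] flags=0011 → (cmp)
[5] flags=0011 HI?T → r5=0x62
[6] flags=0011 GE?F → skip
[7] flags=0011 CC?F → skip

VAL = 0x62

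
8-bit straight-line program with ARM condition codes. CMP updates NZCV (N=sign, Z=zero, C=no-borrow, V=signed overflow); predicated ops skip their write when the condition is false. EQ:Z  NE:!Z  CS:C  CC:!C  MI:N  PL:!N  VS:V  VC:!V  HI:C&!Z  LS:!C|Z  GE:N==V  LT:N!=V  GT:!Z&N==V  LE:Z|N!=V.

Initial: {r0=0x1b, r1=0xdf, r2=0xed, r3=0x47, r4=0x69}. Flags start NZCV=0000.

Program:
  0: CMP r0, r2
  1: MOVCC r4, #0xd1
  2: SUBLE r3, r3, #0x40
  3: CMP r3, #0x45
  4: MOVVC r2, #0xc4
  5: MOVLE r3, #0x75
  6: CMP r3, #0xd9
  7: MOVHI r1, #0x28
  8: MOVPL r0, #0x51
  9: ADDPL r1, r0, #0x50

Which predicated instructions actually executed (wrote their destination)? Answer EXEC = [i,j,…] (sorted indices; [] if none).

EXEC = [1,4,8,9]

0: ✓ CMP  NZCV=0000
1: ✓ MOVCC  r4←0xd1
2: · SUBLE
3: ✓ CMP  NZCV=0010
4: ✓ MOVVC  r2←0xc4
5: · MOVLE
6: ✓ CMP  NZCV=0000
7: · MOVHI
8: ✓ MOVPL  r0←0x51
9: ✓ ADDPL  r1←0xa1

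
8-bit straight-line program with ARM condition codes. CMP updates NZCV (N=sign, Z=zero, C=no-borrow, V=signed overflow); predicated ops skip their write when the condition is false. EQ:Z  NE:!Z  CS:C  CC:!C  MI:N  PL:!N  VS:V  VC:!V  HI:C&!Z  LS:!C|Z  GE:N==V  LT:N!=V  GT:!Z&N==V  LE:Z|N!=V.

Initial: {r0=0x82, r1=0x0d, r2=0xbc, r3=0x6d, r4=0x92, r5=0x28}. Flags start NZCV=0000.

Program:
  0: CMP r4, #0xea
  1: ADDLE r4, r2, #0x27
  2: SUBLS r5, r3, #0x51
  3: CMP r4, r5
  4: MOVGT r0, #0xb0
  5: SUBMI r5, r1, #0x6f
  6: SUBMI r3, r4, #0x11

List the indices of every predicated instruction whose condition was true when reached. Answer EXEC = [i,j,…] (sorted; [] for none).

0: ✓ CMP  NZCV=1000
1: ✓ ADDLE  r4←0xe3
2: ✓ SUBLS  r5←0x1c
3: ✓ CMP  NZCV=1010
4: · MOVGT
5: ✓ SUBMI  r5←0x9e
6: ✓ SUBMI  r3←0xd2

EXEC = [1,2,5,6]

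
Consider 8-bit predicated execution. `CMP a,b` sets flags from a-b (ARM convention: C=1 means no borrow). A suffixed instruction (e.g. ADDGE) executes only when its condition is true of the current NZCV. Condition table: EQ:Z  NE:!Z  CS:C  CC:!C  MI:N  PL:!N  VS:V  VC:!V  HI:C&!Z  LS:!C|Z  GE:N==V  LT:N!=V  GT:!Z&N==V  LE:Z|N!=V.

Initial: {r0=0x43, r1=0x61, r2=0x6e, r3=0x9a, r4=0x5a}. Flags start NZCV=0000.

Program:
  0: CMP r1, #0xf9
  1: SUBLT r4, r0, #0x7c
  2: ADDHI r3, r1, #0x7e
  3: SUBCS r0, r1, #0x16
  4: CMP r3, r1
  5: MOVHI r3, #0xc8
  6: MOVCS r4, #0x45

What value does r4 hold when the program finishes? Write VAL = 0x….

VAL = 0x45

[0] flags=0000 → (cmp)
[1] flags=0000 LT?F → skip
[2] flags=0000 HI?F → skip
[3] flags=0000 CS?F → skip
[4] flags=0011 → (cmp)
[5] flags=0011 HI?T → r3=0xc8
[6] flags=0011 CS?T → r4=0x45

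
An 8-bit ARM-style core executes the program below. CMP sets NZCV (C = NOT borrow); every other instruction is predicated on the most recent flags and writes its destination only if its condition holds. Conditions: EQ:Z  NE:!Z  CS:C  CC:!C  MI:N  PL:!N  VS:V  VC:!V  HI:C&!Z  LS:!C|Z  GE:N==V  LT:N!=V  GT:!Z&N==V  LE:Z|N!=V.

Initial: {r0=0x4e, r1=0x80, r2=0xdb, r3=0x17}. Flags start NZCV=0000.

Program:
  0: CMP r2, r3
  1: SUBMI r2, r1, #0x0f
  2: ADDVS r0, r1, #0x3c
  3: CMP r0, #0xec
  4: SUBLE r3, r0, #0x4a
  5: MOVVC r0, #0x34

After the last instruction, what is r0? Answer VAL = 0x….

0: ✓ CMP  NZCV=1010
1: ✓ SUBMI  r2←0x71
2: · ADDVS
3: ✓ CMP  NZCV=0000
4: · SUBLE
5: ✓ MOVVC  r0←0x34

VAL = 0x34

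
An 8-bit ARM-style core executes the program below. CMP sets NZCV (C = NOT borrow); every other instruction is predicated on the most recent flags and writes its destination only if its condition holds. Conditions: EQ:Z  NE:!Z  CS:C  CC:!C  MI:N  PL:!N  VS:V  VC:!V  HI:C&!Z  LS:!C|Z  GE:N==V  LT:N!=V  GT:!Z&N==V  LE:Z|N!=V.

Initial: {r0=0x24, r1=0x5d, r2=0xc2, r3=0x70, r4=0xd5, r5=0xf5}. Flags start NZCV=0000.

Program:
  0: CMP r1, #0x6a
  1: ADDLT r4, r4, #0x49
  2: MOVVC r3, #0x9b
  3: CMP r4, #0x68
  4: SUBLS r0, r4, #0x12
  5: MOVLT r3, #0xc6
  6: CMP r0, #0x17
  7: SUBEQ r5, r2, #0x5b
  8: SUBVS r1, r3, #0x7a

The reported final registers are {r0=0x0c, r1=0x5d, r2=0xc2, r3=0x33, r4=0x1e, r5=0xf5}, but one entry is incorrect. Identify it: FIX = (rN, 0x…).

0: ✓ CMP  NZCV=1000
1: ✓ ADDLT  r4←0x1e
2: ✓ MOVVC  r3←0x9b
3: ✓ CMP  NZCV=1000
4: ✓ SUBLS  r0←0x0c
5: ✓ MOVLT  r3←0xc6
6: ✓ CMP  NZCV=1000
7: · SUBEQ
8: · SUBVS

FIX = (r3, 0xc6)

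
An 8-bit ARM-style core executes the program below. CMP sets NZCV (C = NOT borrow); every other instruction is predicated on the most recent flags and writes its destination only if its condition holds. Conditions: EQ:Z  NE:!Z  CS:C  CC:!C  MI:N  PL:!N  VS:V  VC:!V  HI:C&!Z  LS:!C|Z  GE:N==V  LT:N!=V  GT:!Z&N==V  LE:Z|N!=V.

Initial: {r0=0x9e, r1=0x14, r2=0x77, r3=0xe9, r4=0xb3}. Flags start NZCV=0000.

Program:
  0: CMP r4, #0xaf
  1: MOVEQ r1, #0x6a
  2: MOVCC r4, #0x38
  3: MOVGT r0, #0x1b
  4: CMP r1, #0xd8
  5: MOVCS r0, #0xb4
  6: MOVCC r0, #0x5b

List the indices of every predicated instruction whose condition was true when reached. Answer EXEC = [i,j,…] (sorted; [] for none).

EXEC = [3,6]

[0] flags=0010 → (cmp)
[1] flags=0010 EQ?F → skip
[2] flags=0010 CC?F → skip
[3] flags=0010 GT?T → r0=0x1b
[4] flags=0000 → (cmp)
[5] flags=0000 CS?F → skip
[6] flags=0000 CC?T → r0=0x5b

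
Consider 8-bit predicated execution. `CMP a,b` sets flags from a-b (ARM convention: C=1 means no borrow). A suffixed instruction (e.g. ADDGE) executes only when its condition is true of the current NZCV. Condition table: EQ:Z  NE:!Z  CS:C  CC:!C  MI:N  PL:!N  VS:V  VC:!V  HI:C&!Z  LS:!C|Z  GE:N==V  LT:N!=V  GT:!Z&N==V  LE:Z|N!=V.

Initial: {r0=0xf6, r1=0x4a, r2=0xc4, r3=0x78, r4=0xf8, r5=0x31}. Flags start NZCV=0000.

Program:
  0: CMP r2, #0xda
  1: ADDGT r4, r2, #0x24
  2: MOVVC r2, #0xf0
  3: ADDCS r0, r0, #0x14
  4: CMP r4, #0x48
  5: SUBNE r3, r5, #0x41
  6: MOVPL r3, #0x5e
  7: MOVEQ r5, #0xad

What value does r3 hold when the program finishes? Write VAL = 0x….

VAL = 0xf0

[0] flags=1000 → (cmp)
[1] flags=1000 GT?F → skip
[2] flags=1000 VC?T → r2=0xf0
[3] flags=1000 CS?F → skip
[4] flags=1010 → (cmp)
[5] flags=1010 NE?T → r3=0xf0
[6] flags=1010 PL?F → skip
[7] flags=1010 EQ?F → skip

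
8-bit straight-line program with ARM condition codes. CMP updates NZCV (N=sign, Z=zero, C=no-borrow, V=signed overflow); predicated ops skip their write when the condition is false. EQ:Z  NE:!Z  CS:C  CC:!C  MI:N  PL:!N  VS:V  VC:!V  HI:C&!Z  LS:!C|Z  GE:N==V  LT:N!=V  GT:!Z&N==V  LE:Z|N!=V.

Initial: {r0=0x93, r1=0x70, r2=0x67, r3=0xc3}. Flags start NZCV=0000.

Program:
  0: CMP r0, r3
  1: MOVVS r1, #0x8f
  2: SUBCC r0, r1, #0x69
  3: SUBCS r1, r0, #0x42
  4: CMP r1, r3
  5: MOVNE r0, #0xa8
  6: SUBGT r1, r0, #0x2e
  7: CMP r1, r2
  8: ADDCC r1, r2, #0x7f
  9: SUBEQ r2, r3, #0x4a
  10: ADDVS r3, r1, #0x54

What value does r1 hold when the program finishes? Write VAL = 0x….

VAL = 0x7a

0: ✓ CMP  NZCV=1000
1: · MOVVS
2: ✓ SUBCC  r0←0x07
3: · SUBCS
4: ✓ CMP  NZCV=1001
5: ✓ MOVNE  r0←0xa8
6: ✓ SUBGT  r1←0x7a
7: ✓ CMP  NZCV=0010
8: · ADDCC
9: · SUBEQ
10: · ADDVS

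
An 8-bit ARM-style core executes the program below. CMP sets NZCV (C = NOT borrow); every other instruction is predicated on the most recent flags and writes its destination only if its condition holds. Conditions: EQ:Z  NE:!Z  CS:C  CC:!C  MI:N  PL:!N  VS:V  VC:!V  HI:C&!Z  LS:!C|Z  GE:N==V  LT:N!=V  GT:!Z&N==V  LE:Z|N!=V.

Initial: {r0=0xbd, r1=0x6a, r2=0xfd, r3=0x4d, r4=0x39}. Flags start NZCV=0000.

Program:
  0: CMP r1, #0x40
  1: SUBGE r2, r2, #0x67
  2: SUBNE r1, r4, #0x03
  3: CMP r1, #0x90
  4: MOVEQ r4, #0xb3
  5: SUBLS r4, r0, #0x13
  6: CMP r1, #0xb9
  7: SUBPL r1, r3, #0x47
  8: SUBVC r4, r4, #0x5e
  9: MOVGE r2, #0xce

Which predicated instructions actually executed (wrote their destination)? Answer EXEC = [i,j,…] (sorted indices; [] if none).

EXEC = [1,2,5,7,8,9]

0: ✓ CMP  NZCV=0010
1: ✓ SUBGE  r2←0x96
2: ✓ SUBNE  r1←0x36
3: ✓ CMP  NZCV=1001
4: · MOVEQ
5: ✓ SUBLS  r4←0xaa
6: ✓ CMP  NZCV=0000
7: ✓ SUBPL  r1←0x06
8: ✓ SUBVC  r4←0x4c
9: ✓ MOVGE  r2←0xce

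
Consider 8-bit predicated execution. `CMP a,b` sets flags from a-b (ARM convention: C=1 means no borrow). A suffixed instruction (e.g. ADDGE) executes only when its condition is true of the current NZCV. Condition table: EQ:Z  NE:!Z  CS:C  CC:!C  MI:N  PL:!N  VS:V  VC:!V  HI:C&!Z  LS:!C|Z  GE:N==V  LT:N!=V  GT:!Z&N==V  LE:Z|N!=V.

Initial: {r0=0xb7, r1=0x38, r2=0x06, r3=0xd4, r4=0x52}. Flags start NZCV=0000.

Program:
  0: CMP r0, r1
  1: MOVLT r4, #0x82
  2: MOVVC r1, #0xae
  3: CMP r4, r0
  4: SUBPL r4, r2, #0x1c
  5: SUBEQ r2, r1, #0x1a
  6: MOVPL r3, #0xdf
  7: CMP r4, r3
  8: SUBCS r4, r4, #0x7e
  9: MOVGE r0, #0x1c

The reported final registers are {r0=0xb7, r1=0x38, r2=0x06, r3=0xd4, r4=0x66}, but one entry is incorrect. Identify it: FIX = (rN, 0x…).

FIX = (r4, 0x82)

[0] flags=0011 → (cmp)
[1] flags=0011 LT?T → r4=0x82
[2] flags=0011 VC?F → skip
[3] flags=1000 → (cmp)
[4] flags=1000 PL?F → skip
[5] flags=1000 EQ?F → skip
[6] flags=1000 PL?F → skip
[7] flags=1000 → (cmp)
[8] flags=1000 CS?F → skip
[9] flags=1000 GE?F → skip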